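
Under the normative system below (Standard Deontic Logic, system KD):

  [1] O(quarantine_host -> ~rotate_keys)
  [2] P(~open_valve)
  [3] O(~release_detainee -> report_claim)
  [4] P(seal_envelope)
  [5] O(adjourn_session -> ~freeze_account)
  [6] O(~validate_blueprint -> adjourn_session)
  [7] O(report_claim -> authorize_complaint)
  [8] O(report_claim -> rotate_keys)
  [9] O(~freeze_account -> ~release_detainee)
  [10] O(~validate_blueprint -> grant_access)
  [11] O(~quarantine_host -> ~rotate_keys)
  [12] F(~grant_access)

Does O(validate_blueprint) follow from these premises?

By case analysis on quarantine_host: premise 1 gives O(quarantine_host -> ~rotate_keys) and premise 11 gives O(~quarantine_host -> ~rotate_keys), so O(~rotate_keys) either way.
Premise 8 is O(report_claim -> rotate_keys); contrapositively O(~rotate_keys -> ~report_claim). Since O(~rotate_keys) holds, K gives O(~report_claim).
Premise 3, O(~release_detainee -> report_claim), contraposes to O(~report_claim -> release_detainee); with O(~report_claim) we get O(release_detainee).
The contrapositive of premise 9 (O(~freeze_account -> ~release_detainee)) is O(release_detainee -> freeze_account), and O(release_detainee) is already established, so O(freeze_account).
The contrapositive of premise 5 (O(adjourn_session -> ~freeze_account)) is O(freeze_account -> ~adjourn_session), and O(freeze_account) is already established, so O(~adjourn_session).
Premise 6 is O(~validate_blueprint -> adjourn_session); contrapositively O(~adjourn_session -> validate_blueprint). Since O(~adjourn_session) holds, K gives O(validate_blueprint).
Premises 2, 4, 7, 10, 12 do not contribute to this derivation.
So O(validate_blueprint) follows.

Yes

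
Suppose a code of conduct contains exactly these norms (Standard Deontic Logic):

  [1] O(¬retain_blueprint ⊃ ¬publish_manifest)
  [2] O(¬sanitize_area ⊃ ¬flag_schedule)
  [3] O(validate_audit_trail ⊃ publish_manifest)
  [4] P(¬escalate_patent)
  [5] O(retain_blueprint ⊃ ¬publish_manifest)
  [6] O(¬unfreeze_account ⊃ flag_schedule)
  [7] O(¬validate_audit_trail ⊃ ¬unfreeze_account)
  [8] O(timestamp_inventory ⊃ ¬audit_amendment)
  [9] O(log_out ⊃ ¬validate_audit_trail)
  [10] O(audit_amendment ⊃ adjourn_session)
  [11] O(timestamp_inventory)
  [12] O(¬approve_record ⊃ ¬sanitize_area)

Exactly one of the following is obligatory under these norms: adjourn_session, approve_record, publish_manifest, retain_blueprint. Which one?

approve_record

Premises 5 and 1 are O(retain_blueprint ⊃ ¬publish_manifest) and O(¬retain_blueprint ⊃ ¬publish_manifest); every ideal world satisfies retain_blueprint or ¬retain_blueprint, so in either case ¬publish_manifest holds — hence O(¬publish_manifest).
Premise 3, O(validate_audit_trail ⊃ publish_manifest), contraposes to O(¬publish_manifest ⊃ ¬validate_audit_trail); with O(¬publish_manifest) we get O(¬validate_audit_trail).
From O(¬validate_audit_trail) and premise 7, O(¬validate_audit_trail ⊃ ¬unfreeze_account), we obtain O(¬unfreeze_account).
Premise 6 is O(¬unfreeze_account ⊃ flag_schedule); since O(¬unfreeze_account), deontic closure gives O(flag_schedule).
Premise 2, O(¬sanitize_area ⊃ ¬flag_schedule), contraposes to O(flag_schedule ⊃ sanitize_area); with O(flag_schedule) we get O(sanitize_area).
The contrapositive of premise 12 (O(¬approve_record ⊃ ¬sanitize_area)) is O(sanitize_area ⊃ approve_record), and O(sanitize_area) is already established, so O(approve_record).
So O(approve_record) holds — approve_record is obligatory. None of the other listed options is made obligatory by any chain of premises.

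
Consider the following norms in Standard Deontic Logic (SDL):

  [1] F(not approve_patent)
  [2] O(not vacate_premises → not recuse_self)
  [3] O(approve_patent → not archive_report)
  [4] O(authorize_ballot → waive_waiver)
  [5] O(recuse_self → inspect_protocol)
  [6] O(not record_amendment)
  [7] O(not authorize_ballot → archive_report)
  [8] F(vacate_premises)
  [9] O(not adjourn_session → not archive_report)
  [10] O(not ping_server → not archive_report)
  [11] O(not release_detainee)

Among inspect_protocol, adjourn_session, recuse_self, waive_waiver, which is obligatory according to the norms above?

waive_waiver

Premise 1 is F(not approve_patent), i.e. O(approve_patent).
From O(approve_patent) and premise 3, O(approve_patent → not archive_report), we obtain O(not archive_report).
The contrapositive of premise 7 (O(not authorize_ballot → archive_report)) is O(not archive_report → authorize_ballot), and O(not archive_report) is already established, so O(authorize_ballot).
Premise 4 is O(authorize_ballot → waive_waiver); since O(authorize_ballot), deontic closure gives O(waive_waiver).
So O(waive_waiver) holds — waive_waiver is obligatory. None of the other listed options is made obligatory by any chain of premises.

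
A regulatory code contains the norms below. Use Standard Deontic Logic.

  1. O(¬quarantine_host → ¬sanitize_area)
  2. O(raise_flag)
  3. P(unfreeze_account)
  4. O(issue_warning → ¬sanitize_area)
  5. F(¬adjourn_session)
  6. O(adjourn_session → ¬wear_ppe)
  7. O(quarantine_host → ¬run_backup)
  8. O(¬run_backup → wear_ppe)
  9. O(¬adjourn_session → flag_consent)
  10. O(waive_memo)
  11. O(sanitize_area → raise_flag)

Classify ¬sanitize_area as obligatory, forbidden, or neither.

Obligatory

Premise 5 is F(¬adjourn_session), i.e. O(adjourn_session).
Premise 6 is O(adjourn_session → ¬wear_ppe); since O(adjourn_session), deontic closure gives O(¬wear_ppe).
The contrapositive of premise 8 (O(¬run_backup → wear_ppe)) is O(¬wear_ppe → run_backup), and O(¬wear_ppe) is already established, so O(run_backup).
Premise 7 is O(quarantine_host → ¬run_backup); contrapositively O(run_backup → ¬quarantine_host). Since O(run_backup) holds, K gives O(¬quarantine_host).
From O(¬quarantine_host) and premise 1, O(¬quarantine_host → ¬sanitize_area), we obtain O(¬sanitize_area).
Premises 2, 3, 4, 9, 10, 11 do not contribute to this derivation.
Hence ¬sanitize_area is obligatory.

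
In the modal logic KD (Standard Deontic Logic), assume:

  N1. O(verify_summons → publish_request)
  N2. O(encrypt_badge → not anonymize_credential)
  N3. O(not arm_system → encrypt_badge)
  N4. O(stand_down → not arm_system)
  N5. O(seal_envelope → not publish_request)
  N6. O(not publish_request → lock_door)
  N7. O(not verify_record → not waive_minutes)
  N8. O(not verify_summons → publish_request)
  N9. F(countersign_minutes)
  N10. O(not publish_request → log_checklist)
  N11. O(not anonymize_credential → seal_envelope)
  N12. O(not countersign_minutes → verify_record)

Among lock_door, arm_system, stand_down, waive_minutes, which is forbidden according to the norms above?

stand_down

By case analysis on verify_summons: premise 1 gives O(verify_summons → publish_request) and premise 8 gives O(not verify_summons → publish_request), so O(publish_request) either way.
Premise 5 is O(seal_envelope → not publish_request); contrapositively O(publish_request → not seal_envelope). Since O(publish_request) holds, K gives O(not seal_envelope).
Premise 11, O(not anonymize_credential → seal_envelope), contraposes to O(not seal_envelope → anonymize_credential); with O(not seal_envelope) we get O(anonymize_credential).
Premise 2 is O(encrypt_badge → not anonymize_credential); contrapositively O(anonymize_credential → not encrypt_badge). Since O(anonymize_credential) holds, K gives O(not encrypt_badge).
Premise 3 is O(not arm_system → encrypt_badge); contrapositively O(not encrypt_badge → arm_system). Since O(not encrypt_badge) holds, K gives O(arm_system).
Premise 4 is O(stand_down → not arm_system); contrapositively O(arm_system → not stand_down). Since O(arm_system) holds, K gives O(not stand_down).
So O(not stand_down) holds, i.e. stand_down is forbidden. None of the other listed options is forbidden under the premises.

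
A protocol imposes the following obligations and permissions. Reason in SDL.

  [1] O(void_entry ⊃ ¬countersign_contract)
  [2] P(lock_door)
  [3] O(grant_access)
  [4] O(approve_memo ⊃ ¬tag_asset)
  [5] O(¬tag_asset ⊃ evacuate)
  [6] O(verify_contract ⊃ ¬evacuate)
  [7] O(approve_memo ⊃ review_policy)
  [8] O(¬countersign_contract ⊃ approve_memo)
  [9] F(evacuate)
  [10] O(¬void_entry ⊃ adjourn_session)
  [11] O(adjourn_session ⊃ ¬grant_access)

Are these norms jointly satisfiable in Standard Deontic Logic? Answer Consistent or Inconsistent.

Premise 9 is F(evacuate), i.e. O(¬evacuate).
Premise 5, O(¬tag_asset ⊃ evacuate), contraposes to O(¬evacuate ⊃ tag_asset); with O(¬evacuate) we get O(tag_asset).
Premise 4, O(approve_memo ⊃ ¬tag_asset), contraposes to O(tag_asset ⊃ ¬approve_memo); with O(tag_asset) we get O(¬approve_memo).
The contrapositive of premise 8 (O(¬countersign_contract ⊃ approve_memo)) is O(¬approve_memo ⊃ countersign_contract), and O(¬approve_memo) is already established, so O(countersign_contract).
Premise 1, O(void_entry ⊃ ¬countersign_contract), contraposes to O(countersign_contract ⊃ ¬void_entry); with O(countersign_contract) we get O(¬void_entry).
With premise 10, O(¬void_entry ⊃ adjourn_session), the K-axiom yields O(adjourn_session).
From O(adjourn_session) and premise 11, O(adjourn_session ⊃ ¬grant_access), we obtain O(¬grant_access).
However, premise 3 gives O(grant_access).
We now have both O(¬grant_access) and O(grant_access) — grant_access is simultaneously obligatory and forbidden, violating the D-axiom.

Inconsistent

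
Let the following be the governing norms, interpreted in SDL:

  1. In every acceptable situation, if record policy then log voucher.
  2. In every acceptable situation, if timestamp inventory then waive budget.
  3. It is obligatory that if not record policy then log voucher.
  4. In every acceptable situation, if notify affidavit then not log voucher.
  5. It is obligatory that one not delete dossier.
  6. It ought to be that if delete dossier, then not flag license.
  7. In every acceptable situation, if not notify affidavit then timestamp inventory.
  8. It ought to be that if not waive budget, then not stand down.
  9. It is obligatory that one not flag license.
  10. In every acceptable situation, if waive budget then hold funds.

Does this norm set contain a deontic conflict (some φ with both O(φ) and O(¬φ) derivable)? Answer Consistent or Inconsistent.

Consistent

Premise 6 is O(delete_dossier → ¬flag_license); even if O(¬flag_license) held, inferring O(delete_dossier) would be affirming the consequent — invalid.
So O(delete_dossier) is not derivable, and the apparent clash with O(¬delete_dossier) does not arise.
A world satisfying every obligation exists (e.g. delete_dossier=false, flag_license=false, hold_funds=true, log_voucher=true, notify_affidavit=false, record_policy=false, stand_down=false, timestamp_inventory=true, waive_budget=true); no atom is both obligatory and forbidden, so the set is consistent.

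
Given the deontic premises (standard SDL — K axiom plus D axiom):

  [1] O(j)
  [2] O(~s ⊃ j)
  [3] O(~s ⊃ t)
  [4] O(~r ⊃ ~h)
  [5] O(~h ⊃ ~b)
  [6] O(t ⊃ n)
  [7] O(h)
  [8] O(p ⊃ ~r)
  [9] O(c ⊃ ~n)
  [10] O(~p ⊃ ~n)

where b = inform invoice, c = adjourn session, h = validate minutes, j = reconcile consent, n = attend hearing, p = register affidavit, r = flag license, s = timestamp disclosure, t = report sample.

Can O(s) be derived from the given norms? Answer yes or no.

From premise 7 we have O(h).
Premise 4, O(~r ⊃ ~h), contraposes to O(h ⊃ r); with O(h) we get O(r).
Premise 8, O(p ⊃ ~r), contraposes to O(r ⊃ ~p); with O(r) we get O(~p).
With premise 10, O(~p ⊃ ~n), the K-axiom yields O(~n).
The contrapositive of premise 6 (O(t ⊃ n)) is O(~n ⊃ ~t), and O(~n) is already established, so O(~t).
The contrapositive of premise 3 (O(~s ⊃ t)) is O(~t ⊃ s), and O(~t) is already established, so O(s).
Premises 1, 2, 5, 9 do not contribute to this derivation.
So O(s) follows.

Yes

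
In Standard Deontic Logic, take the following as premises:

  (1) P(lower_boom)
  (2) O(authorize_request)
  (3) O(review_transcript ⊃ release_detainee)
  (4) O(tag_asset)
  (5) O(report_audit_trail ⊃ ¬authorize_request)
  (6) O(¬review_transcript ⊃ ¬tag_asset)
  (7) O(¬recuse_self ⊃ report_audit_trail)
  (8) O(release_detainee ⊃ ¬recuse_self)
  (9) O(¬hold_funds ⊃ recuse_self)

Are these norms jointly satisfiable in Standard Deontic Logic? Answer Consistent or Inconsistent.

Premise 2 gives O(authorize_request).
Premise 5, O(report_audit_trail ⊃ ¬authorize_request), contraposes to O(authorize_request ⊃ ¬report_audit_trail); with O(authorize_request) we get O(¬report_audit_trail).
Premise 7 is O(¬recuse_self ⊃ report_audit_trail); contrapositively O(¬report_audit_trail ⊃ recuse_self). Since O(¬report_audit_trail) holds, K gives O(recuse_self).
Premise 8 is O(release_detainee ⊃ ¬recuse_self); contrapositively O(recuse_self ⊃ ¬release_detainee). Since O(recuse_self) holds, K gives O(¬release_detainee).
The contrapositive of premise 3 (O(review_transcript ⊃ release_detainee)) is O(¬release_detainee ⊃ ¬review_transcript), and O(¬release_detainee) is already established, so O(¬review_transcript).
With premise 6, O(¬review_transcript ⊃ ¬tag_asset), the K-axiom yields O(¬tag_asset).
Yet premise 4 states O(tag_asset).
We now have both O(¬tag_asset) and O(tag_asset) — tag_asset is simultaneously obligatory and forbidden, violating the D-axiom.

Inconsistent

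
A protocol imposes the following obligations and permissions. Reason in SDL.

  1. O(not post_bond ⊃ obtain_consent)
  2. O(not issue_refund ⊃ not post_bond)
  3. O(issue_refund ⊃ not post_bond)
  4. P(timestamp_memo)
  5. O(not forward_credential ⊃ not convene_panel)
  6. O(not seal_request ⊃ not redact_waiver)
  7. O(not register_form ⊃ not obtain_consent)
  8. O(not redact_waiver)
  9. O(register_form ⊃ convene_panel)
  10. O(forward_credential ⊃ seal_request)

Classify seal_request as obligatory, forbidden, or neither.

Obligatory

Premises 3 and 2 are O(issue_refund ⊃ not post_bond) and O(not issue_refund ⊃ not post_bond); every ideal world satisfies issue_refund or not issue_refund, so in either case not post_bond holds — hence O(not post_bond).
With premise 1, O(not post_bond ⊃ obtain_consent), the K-axiom yields O(obtain_consent).
The contrapositive of premise 7 (O(not register_form ⊃ not obtain_consent)) is O(obtain_consent ⊃ register_form), and O(obtain_consent) is already established, so O(register_form).
Applying K to premise 9 (O(register_form ⊃ convene_panel)) and O(register_form) yields O(convene_panel).
Premise 5, O(not forward_credential ⊃ not convene_panel), contraposes to O(convene_panel ⊃ forward_credential); with O(convene_panel) we get O(forward_credential).
From O(forward_credential) and premise 10, O(forward_credential ⊃ seal_request), we obtain O(seal_request).
Premises 4, 6, 8 do not contribute to this derivation.
Hence seal_request is obligatory.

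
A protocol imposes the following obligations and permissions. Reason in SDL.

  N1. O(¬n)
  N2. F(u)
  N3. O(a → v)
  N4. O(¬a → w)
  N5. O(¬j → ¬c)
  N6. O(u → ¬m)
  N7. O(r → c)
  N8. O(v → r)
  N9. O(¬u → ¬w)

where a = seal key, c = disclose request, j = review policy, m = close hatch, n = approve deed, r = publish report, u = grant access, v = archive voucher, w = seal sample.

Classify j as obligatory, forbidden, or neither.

Obligatory

Premise 2, F(u), is equivalent to O(¬u).
Premise 9 is O(¬u → ¬w); since O(¬u), deontic closure gives O(¬w).
Premise 4 is O(¬a → w); contrapositively O(¬w → a). Since O(¬w) holds, K gives O(a).
Applying K to premise 3 (O(a → v)) and O(a) yields O(v).
Premise 8 is O(v → r); since O(v), deontic closure gives O(r).
From O(r) and premise 7, O(r → c), we obtain O(c).
Premise 5 is O(¬j → ¬c); contrapositively O(c → j). Since O(c) holds, K gives O(j).
Premises 1, 6 do not contribute to this derivation.
Hence j is obligatory.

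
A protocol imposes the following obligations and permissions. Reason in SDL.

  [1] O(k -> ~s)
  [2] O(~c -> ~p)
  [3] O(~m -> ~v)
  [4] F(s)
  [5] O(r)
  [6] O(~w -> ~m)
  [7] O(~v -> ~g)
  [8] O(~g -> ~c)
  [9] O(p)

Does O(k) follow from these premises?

No

Premise 1 is O(k -> ~s); even if O(~s) held, inferring O(k) would be affirming the consequent — invalid.
No other premise forces O(k). An ideal world satisfying every premise can still have k false, so O(k) is not derivable.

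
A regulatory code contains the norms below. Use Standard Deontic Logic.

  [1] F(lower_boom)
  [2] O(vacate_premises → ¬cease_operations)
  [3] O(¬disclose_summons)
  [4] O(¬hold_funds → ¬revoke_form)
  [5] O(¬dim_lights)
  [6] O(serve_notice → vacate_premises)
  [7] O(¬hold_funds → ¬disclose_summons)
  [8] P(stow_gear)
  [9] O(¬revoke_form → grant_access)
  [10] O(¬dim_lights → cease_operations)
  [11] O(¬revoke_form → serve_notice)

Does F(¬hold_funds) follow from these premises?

Premise 5 gives O(¬dim_lights).
Premise 10 is O(¬dim_lights → cease_operations); since O(¬dim_lights), deontic closure gives O(cease_operations).
Premise 2 is O(vacate_premises → ¬cease_operations); contrapositively O(cease_operations → ¬vacate_premises). Since O(cease_operations) holds, K gives O(¬vacate_premises).
Premise 6 is O(serve_notice → vacate_premises); contrapositively O(¬vacate_premises → ¬serve_notice). Since O(¬vacate_premises) holds, K gives O(¬serve_notice).
Premise 11, O(¬revoke_form → serve_notice), contraposes to O(¬serve_notice → revoke_form); with O(¬serve_notice) we get O(revoke_form).
Premise 4, O(¬hold_funds → ¬revoke_form), contraposes to O(revoke_form → hold_funds); with O(revoke_form) we get O(hold_funds).
Premises 1, 3, 7, 8, 9 do not contribute to this derivation.
So O(hold_funds) holds, i.e. F(¬hold_funds). The claim follows.

Yes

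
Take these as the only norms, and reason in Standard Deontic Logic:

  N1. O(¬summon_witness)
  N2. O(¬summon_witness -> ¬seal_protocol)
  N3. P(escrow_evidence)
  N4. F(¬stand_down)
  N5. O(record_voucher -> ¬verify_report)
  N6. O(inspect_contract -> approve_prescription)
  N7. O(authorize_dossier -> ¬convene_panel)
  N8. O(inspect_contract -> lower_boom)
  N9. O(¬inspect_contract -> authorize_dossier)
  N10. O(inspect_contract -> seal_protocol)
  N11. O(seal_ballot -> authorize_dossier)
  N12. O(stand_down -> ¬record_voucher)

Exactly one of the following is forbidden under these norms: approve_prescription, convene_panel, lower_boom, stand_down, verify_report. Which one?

Premise 1 states O(¬summon_witness) outright.
Applying K to premise 2 (O(¬summon_witness -> ¬seal_protocol)) and O(¬summon_witness) yields O(¬seal_protocol).
The contrapositive of premise 10 (O(inspect_contract -> seal_protocol)) is O(¬seal_protocol -> ¬inspect_contract), and O(¬seal_protocol) is already established, so O(¬inspect_contract).
With premise 9, O(¬inspect_contract -> authorize_dossier), the K-axiom yields O(authorize_dossier).
From O(authorize_dossier) and premise 7, O(authorize_dossier -> ¬convene_panel), we obtain O(¬convene_panel).
So O(¬convene_panel) holds, i.e. convene_panel is forbidden. None of the other listed options is forbidden under the premises.

convene_panel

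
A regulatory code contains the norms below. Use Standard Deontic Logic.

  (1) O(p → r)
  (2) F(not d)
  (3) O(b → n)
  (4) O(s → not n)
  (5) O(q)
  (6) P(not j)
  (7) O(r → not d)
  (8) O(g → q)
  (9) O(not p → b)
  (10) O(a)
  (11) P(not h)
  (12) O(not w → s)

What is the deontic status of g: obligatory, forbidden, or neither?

Premise 8 is O(g → q); even if O(q) held, inferring O(g) would be affirming the consequent — invalid.
No premise or chain of K-axiom applications forces O(g), and none forces O(not g). So g is neither obligatory nor forbidden under these norms.

Neither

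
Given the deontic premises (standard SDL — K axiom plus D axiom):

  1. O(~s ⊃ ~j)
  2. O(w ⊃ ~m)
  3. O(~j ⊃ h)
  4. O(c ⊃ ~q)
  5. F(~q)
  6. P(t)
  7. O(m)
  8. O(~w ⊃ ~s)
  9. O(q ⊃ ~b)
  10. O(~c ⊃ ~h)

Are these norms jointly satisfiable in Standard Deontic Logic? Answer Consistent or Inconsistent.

Inconsistent

Premise 7 states O(m) outright.
Premise 2 is O(w ⊃ ~m); contrapositively O(m ⊃ ~w). Since O(m) holds, K gives O(~w).
With premise 8, O(~w ⊃ ~s), the K-axiom yields O(~s).
Premise 1 is O(~s ⊃ ~j); since O(~s), deontic closure gives O(~j).
Premise 3 is O(~j ⊃ h); since O(~j), deontic closure gives O(h).
Premise 10, O(~c ⊃ ~h), contraposes to O(h ⊃ c); with O(h) we get O(c).
Premise 4 is O(c ⊃ ~q); since O(c), deontic closure gives O(~q).
Yet premise 5 is F(~q), i.e. O(q).
We now have both O(~q) and O(q) — q is simultaneously obligatory and forbidden, violating the D-axiom.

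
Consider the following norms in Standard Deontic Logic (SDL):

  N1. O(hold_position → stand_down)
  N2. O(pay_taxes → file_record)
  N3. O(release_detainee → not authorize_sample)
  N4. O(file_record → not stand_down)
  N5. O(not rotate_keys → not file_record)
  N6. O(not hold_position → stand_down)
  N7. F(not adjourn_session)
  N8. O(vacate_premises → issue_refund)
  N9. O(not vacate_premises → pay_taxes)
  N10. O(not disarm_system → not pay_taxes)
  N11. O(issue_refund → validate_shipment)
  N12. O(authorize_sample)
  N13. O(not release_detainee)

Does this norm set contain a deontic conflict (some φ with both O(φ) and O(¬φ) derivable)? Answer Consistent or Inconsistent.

Consistent

Premise 3 is O(release_detainee → not authorize_sample), but O(release_detainee) is not derivable from the premises, so it does not yield O(not authorize_sample).
So O(not authorize_sample) is not derivable, and the apparent clash with O(authorize_sample) does not arise.
A world satisfying every obligation exists (e.g. adjourn_session=true, authorize_sample=true, disarm_system=false, file_record=false, hold_position=false, issue_refund=true, pay_taxes=false, release_detainee=false, rotate_keys=false, stand_down=true, vacate_premises=true, validate_shipment=true); no atom is both obligatory and forbidden, so the set is consistent.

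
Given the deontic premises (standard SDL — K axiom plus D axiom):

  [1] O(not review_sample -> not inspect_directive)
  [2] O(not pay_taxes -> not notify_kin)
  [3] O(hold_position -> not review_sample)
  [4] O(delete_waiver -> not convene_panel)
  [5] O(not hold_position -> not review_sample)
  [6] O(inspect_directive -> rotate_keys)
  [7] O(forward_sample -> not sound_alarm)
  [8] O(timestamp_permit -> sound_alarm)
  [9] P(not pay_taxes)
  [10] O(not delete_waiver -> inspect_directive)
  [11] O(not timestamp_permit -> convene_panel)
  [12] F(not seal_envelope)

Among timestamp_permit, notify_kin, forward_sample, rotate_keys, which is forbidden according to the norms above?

Premises 3 and 5 are O(hold_position -> not review_sample) and O(not hold_position -> not review_sample); every ideal world satisfies hold_position or not hold_position, so in either case not review_sample holds — hence O(not review_sample).
From O(not review_sample) and premise 1, O(not review_sample -> not inspect_directive), we obtain O(not inspect_directive).
The contrapositive of premise 10 (O(not delete_waiver -> inspect_directive)) is O(not inspect_directive -> delete_waiver), and O(not inspect_directive) is already established, so O(delete_waiver).
Applying K to premise 4 (O(delete_waiver -> not convene_panel)) and O(delete_waiver) yields O(not convene_panel).
The contrapositive of premise 11 (O(not timestamp_permit -> convene_panel)) is O(not convene_panel -> timestamp_permit), and O(not convene_panel) is already established, so O(timestamp_permit).
With premise 8, O(timestamp_permit -> sound_alarm), the K-axiom yields O(sound_alarm).
Premise 7, O(forward_sample -> not sound_alarm), contraposes to O(sound_alarm -> not forward_sample); with O(sound_alarm) we get O(not forward_sample).
So O(not forward_sample) holds, i.e. forward_sample is forbidden. None of the other listed options is forbidden under the premises.

forward_sample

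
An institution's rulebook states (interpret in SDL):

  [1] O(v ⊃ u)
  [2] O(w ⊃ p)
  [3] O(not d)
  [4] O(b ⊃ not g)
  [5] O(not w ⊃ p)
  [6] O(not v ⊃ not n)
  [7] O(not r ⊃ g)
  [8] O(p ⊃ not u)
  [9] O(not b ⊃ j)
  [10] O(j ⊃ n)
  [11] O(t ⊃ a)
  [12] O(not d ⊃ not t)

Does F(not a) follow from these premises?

No

Premise 11 is O(t ⊃ a), but O(t) is not derivable from the premises, so it does not yield O(a).
No other premise forces O(a). An ideal world satisfying every premise can still have not a true, so F(not a) is not derivable.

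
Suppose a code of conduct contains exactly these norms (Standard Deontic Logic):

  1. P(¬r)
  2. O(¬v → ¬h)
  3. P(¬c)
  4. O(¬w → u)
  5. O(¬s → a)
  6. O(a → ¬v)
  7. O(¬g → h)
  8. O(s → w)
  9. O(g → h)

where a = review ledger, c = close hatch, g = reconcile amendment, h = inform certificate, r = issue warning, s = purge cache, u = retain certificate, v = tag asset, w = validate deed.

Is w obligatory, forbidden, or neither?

Premises 7 and 9 cover both cases: O(¬g → h) and O(g → h). Since ¬g ∨ g is a tautology, O(h) follows.
The contrapositive of premise 2 (O(¬v → ¬h)) is O(h → v), and O(h) is already established, so O(v).
Premise 6 is O(a → ¬v); contrapositively O(v → ¬a). Since O(v) holds, K gives O(¬a).
Premise 5, O(¬s → a), contraposes to O(¬a → s); with O(¬a) we get O(s).
From O(s) and premise 8, O(s → w), we obtain O(w).
Premises 1, 3, 4 do not contribute to this derivation.
Hence w is obligatory.

Obligatory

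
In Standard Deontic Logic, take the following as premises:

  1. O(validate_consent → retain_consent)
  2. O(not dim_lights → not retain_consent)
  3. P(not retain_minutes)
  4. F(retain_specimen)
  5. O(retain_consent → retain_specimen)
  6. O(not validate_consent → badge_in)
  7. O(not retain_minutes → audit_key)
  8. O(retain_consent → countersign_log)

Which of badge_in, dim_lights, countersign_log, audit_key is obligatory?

F(retain_specimen) at premise 4 means O(not retain_specimen).
The contrapositive of premise 5 (O(retain_consent → retain_specimen)) is O(not retain_specimen → not retain_consent), and O(not retain_specimen) is already established, so O(not retain_consent).
Premise 1 is O(validate_consent → retain_consent); contrapositively O(not retain_consent → not validate_consent). Since O(not retain_consent) holds, K gives O(not validate_consent).
From O(not validate_consent) and premise 6, O(not validate_consent → badge_in), we obtain O(badge_in).
So O(badge_in) holds — badge_in is obligatory. None of the other listed options is made obligatory by any chain of premises.

badge_in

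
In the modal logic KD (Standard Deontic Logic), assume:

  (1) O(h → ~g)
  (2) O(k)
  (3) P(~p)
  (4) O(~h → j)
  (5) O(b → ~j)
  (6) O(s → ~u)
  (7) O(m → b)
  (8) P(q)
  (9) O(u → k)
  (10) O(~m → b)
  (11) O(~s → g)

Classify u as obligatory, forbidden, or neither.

Forbidden

Premises 10 and 7 are O(~m → b) and O(m → b); every ideal world satisfies ~m or m, so in either case b holds — hence O(b).
With premise 5, O(b → ~j), the K-axiom yields O(~j).
Premise 4, O(~h → j), contraposes to O(~j → h); with O(~j) we get O(h).
Applying K to premise 1 (O(h → ~g)) and O(h) yields O(~g).
The contrapositive of premise 11 (O(~s → g)) is O(~g → s), and O(~g) is already established, so O(s).
Premise 6 is O(s → ~u); since O(s), deontic closure gives O(~u).
Premises 2, 3, 8, 9 do not contribute to this derivation.
Thus O(~u), which is F(u): u is forbidden.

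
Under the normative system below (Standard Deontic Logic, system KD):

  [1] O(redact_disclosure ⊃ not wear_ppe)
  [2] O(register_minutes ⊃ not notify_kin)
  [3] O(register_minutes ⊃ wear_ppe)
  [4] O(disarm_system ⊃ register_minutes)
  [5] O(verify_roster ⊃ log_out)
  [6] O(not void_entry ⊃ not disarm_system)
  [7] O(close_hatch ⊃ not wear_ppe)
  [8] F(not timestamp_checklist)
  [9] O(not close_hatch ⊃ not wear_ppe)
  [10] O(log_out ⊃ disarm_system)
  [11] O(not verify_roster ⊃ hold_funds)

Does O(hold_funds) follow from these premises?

By case analysis on close_hatch: premise 7 gives O(close_hatch ⊃ not wear_ppe) and premise 9 gives O(not close_hatch ⊃ not wear_ppe), so O(not wear_ppe) either way.
Premise 3, O(register_minutes ⊃ wear_ppe), contraposes to O(not wear_ppe ⊃ not register_minutes); with O(not wear_ppe) we get O(not register_minutes).
Premise 4, O(disarm_system ⊃ register_minutes), contraposes to O(not register_minutes ⊃ not disarm_system); with O(not register_minutes) we get O(not disarm_system).
The contrapositive of premise 10 (O(log_out ⊃ disarm_system)) is O(not disarm_system ⊃ not log_out), and O(not disarm_system) is already established, so O(not log_out).
Premise 5 is O(verify_roster ⊃ log_out); contrapositively O(not log_out ⊃ not verify_roster). Since O(not log_out) holds, K gives O(not verify_roster).
Premise 11 is O(not verify_roster ⊃ hold_funds); since O(not verify_roster), deontic closure gives O(hold_funds).
Premises 1, 2, 6, 8 do not contribute to this derivation.
So O(hold_funds) follows.

Yes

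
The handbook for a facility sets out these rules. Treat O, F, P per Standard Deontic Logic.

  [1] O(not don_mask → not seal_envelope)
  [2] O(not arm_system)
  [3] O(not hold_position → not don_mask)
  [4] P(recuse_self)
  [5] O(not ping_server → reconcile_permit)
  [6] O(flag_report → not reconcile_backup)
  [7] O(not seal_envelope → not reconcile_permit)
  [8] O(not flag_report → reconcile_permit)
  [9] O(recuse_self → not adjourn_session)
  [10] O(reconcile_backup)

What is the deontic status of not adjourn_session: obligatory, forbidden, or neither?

Neither

Premise 9 is O(recuse_self → not adjourn_session), but O(recuse_self) is not derivable from the premises (the permission P(recuse_self) asserts only not O(not recuse_self), not O(recuse_self)), so it does not yield O(not adjourn_session).
No premise or chain of K-axiom applications forces O(not adjourn_session), and none forces O(adjourn_session). So not adjourn_session is neither obligatory nor forbidden under these norms.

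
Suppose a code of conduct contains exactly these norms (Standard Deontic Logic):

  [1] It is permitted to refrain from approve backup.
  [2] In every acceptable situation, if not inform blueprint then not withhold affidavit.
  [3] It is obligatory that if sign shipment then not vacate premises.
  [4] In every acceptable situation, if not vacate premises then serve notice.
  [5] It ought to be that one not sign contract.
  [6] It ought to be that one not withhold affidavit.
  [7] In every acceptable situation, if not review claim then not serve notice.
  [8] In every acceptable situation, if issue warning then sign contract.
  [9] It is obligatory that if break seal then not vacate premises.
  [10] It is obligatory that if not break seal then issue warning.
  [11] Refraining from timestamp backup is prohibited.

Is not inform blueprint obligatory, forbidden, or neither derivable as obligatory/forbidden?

Premise 2 is O(¬inform_blueprint → ¬withhold_affidavit); even if O(¬withhold_affidavit) held, inferring O(¬inform_blueprint) would be affirming the consequent — invalid.
No premise or chain of K-axiom applications forces O(¬inform_blueprint), and none forces O(inform_blueprint). So ¬inform_blueprint is neither obligatory nor forbidden under these norms.

Neither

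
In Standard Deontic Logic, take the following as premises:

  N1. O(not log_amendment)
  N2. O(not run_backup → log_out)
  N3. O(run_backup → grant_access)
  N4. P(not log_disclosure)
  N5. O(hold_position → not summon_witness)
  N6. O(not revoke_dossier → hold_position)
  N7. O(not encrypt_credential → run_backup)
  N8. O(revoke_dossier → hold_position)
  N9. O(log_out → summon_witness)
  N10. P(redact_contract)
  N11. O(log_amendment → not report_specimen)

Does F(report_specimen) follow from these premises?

Premise 11 is O(log_amendment → not report_specimen), but O(log_amendment) is not derivable from the premises, so it does not yield O(not report_specimen).
No other premise forces O(not report_specimen). An ideal world satisfying every premise can still have report_specimen true, so F(report_specimen) is not derivable.

No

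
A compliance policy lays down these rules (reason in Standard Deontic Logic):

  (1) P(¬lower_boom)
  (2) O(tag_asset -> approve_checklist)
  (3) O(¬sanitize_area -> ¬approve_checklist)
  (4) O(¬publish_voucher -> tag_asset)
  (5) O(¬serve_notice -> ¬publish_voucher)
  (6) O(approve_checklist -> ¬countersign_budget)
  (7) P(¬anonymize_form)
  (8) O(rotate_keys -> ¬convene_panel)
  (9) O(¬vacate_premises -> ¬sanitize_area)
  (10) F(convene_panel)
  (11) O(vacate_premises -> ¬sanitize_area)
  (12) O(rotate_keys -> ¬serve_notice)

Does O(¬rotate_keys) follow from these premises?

Yes

Premises 9 and 11 are O(¬vacate_premises -> ¬sanitize_area) and O(vacate_premises -> ¬sanitize_area); every ideal world satisfies ¬vacate_premises or vacate_premises, so in either case ¬sanitize_area holds — hence O(¬sanitize_area).
With premise 3, O(¬sanitize_area -> ¬approve_checklist), the K-axiom yields O(¬approve_checklist).
The contrapositive of premise 2 (O(tag_asset -> approve_checklist)) is O(¬approve_checklist -> ¬tag_asset), and O(¬approve_checklist) is already established, so O(¬tag_asset).
Premise 4, O(¬publish_voucher -> tag_asset), contraposes to O(¬tag_asset -> publish_voucher); with O(¬tag_asset) we get O(publish_voucher).
Premise 5 is O(¬serve_notice -> ¬publish_voucher); contrapositively O(publish_voucher -> serve_notice). Since O(publish_voucher) holds, K gives O(serve_notice).
The contrapositive of premise 12 (O(rotate_keys -> ¬serve_notice)) is O(serve_notice -> ¬rotate_keys), and O(serve_notice) is already established, so O(¬rotate_keys).
Premises 1, 6, 7, 8, 10 do not contribute to this derivation.
So O(¬rotate_keys) follows.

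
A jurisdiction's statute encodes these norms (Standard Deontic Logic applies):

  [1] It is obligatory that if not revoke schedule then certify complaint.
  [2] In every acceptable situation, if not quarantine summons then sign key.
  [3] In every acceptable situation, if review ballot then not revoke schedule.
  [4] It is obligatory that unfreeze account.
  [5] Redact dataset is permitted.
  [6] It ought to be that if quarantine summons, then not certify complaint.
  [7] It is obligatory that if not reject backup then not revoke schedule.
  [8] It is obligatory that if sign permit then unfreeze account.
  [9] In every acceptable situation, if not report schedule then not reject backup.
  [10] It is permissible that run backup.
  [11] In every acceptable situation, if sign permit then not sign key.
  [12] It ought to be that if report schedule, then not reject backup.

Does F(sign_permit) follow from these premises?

Yes

By case analysis on ¬report_schedule: premise 9 gives O(¬report_schedule → ¬reject_backup) and premise 12 gives O(report_schedule → ¬reject_backup), so O(¬reject_backup) either way.
Applying K to premise 7 (O(¬reject_backup → ¬revoke_schedule)) and O(¬reject_backup) yields O(¬revoke_schedule).
Premise 1 is O(¬revoke_schedule → certify_complaint); since O(¬revoke_schedule), deontic closure gives O(certify_complaint).
Premise 6, O(quarantine_summons → ¬certify_complaint), contraposes to O(certify_complaint → ¬quarantine_summons); with O(certify_complaint) we get O(¬quarantine_summons).
Premise 2 is O(¬quarantine_summons → sign_key); since O(¬quarantine_summons), deontic closure gives O(sign_key).
The contrapositive of premise 11 (O(sign_permit → ¬sign_key)) is O(sign_key → ¬sign_permit), and O(sign_key) is already established, so O(¬sign_permit).
Premises 3, 4, 5, 8, 10 do not contribute to this derivation.
So O(¬sign_permit) holds, i.e. F(sign_permit). The claim follows.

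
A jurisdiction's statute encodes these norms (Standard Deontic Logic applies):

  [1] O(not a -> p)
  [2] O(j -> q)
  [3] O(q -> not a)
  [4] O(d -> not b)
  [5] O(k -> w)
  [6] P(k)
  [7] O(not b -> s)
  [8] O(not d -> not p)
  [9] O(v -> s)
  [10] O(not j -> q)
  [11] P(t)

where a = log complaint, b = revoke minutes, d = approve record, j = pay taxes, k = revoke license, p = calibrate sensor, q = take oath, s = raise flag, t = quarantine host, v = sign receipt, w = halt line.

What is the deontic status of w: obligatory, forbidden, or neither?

Neither

Premise 5 is O(k -> w), but O(k) is not derivable from the premises (the permission P(k) asserts only not O(not k), not O(k)), so it does not yield O(w).
No premise or chain of K-axiom applications forces O(w), and none forces O(not w). So w is neither obligatory nor forbidden under these norms.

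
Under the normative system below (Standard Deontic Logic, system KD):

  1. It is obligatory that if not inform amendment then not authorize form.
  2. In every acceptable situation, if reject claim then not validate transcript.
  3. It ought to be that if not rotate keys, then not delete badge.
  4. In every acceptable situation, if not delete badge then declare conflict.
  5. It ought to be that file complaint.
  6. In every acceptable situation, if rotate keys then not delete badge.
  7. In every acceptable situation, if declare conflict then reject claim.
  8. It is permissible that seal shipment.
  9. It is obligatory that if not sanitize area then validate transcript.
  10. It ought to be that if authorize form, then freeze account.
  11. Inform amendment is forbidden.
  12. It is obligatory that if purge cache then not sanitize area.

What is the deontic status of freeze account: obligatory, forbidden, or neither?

Premise 10 is O(authorize_form → freeze_account), but O(authorize_form) is not derivable from the premises, so it does not yield O(freeze_account).
No premise or chain of K-axiom applications forces O(freeze_account), and none forces O(¬freeze_account). So freeze_account is neither obligatory nor forbidden under these norms.

Neither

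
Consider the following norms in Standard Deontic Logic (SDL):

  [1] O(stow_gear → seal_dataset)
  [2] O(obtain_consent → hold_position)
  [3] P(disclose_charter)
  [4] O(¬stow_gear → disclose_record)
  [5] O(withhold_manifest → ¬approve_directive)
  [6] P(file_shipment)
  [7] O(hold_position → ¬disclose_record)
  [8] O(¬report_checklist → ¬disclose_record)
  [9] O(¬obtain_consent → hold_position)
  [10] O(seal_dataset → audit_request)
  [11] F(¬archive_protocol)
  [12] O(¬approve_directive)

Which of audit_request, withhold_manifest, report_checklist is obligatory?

By case analysis on ¬obtain_consent: premise 9 gives O(¬obtain_consent → hold_position) and premise 2 gives O(obtain_consent → hold_position), so O(hold_position) either way.
Applying K to premise 7 (O(hold_position → ¬disclose_record)) and O(hold_position) yields O(¬disclose_record).
Premise 4, O(¬stow_gear → disclose_record), contraposes to O(¬disclose_record → stow_gear); with O(¬disclose_record) we get O(stow_gear).
Applying K to premise 1 (O(stow_gear → seal_dataset)) and O(stow_gear) yields O(seal_dataset).
With premise 10, O(seal_dataset → audit_request), the K-axiom yields O(audit_request).
So O(audit_request) holds — audit_request is obligatory. None of the other listed options is made obligatory by any chain of premises.

audit_request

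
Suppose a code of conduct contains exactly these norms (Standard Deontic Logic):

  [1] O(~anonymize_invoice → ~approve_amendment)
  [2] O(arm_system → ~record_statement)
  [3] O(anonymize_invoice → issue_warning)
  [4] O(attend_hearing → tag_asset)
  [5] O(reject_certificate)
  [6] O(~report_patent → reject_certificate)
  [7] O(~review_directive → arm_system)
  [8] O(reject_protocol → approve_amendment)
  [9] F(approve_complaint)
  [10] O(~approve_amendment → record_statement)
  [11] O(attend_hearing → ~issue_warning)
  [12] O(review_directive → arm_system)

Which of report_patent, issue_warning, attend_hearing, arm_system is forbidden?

attend_hearing

By case analysis on ~review_directive: premise 7 gives O(~review_directive → arm_system) and premise 12 gives O(review_directive → arm_system), so O(arm_system) either way.
Applying K to premise 2 (O(arm_system → ~record_statement)) and O(arm_system) yields O(~record_statement).
Premise 10 is O(~approve_amendment → record_statement); contrapositively O(~record_statement → approve_amendment). Since O(~record_statement) holds, K gives O(approve_amendment).
The contrapositive of premise 1 (O(~anonymize_invoice → ~approve_amendment)) is O(approve_amendment → anonymize_invoice), and O(approve_amendment) is already established, so O(anonymize_invoice).
From O(anonymize_invoice) and premise 3, O(anonymize_invoice → issue_warning), we obtain O(issue_warning).
The contrapositive of premise 11 (O(attend_hearing → ~issue_warning)) is O(issue_warning → ~attend_hearing), and O(issue_warning) is already established, so O(~attend_hearing).
So O(~attend_hearing) holds, i.e. attend_hearing is forbidden. None of the other listed options is forbidden under the premises.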